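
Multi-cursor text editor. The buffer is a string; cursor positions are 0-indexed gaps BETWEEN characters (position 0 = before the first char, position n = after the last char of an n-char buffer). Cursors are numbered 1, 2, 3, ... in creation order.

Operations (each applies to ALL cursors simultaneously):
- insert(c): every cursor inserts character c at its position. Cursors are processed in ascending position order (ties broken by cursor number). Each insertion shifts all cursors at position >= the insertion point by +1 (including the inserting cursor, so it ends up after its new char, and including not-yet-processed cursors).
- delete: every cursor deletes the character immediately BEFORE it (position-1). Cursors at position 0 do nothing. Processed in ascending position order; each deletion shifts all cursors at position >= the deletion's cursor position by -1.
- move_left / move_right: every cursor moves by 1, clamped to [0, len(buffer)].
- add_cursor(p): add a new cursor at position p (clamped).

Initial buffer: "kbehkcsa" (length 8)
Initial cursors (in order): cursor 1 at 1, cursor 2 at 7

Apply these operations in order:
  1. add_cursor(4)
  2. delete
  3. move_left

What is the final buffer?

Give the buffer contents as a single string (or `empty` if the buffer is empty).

After op 1 (add_cursor(4)): buffer="kbehkcsa" (len 8), cursors c1@1 c3@4 c2@7, authorship ........
After op 2 (delete): buffer="bekca" (len 5), cursors c1@0 c3@2 c2@4, authorship .....
After op 3 (move_left): buffer="bekca" (len 5), cursors c1@0 c3@1 c2@3, authorship .....

Answer: bekca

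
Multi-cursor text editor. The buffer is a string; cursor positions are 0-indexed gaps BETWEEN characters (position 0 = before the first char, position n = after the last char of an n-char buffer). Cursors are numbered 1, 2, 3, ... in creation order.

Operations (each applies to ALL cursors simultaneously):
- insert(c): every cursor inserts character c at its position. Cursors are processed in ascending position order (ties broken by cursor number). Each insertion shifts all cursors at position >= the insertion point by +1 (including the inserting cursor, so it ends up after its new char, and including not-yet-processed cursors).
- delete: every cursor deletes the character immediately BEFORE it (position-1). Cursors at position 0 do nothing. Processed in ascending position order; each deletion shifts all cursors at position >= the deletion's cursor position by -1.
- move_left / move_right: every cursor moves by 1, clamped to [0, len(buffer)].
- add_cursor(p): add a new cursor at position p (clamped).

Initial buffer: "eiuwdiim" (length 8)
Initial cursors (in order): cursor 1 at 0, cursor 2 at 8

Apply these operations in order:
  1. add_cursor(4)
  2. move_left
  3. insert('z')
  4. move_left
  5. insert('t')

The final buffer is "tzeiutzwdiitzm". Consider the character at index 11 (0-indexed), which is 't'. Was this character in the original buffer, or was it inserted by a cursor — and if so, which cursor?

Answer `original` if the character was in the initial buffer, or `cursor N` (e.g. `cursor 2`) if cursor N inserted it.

After op 1 (add_cursor(4)): buffer="eiuwdiim" (len 8), cursors c1@0 c3@4 c2@8, authorship ........
After op 2 (move_left): buffer="eiuwdiim" (len 8), cursors c1@0 c3@3 c2@7, authorship ........
After op 3 (insert('z')): buffer="zeiuzwdiizm" (len 11), cursors c1@1 c3@5 c2@10, authorship 1...3....2.
After op 4 (move_left): buffer="zeiuzwdiizm" (len 11), cursors c1@0 c3@4 c2@9, authorship 1...3....2.
After op 5 (insert('t')): buffer="tzeiutzwdiitzm" (len 14), cursors c1@1 c3@6 c2@12, authorship 11...33....22.
Authorship (.=original, N=cursor N): 1 1 . . . 3 3 . . . . 2 2 .
Index 11: author = 2

Answer: cursor 2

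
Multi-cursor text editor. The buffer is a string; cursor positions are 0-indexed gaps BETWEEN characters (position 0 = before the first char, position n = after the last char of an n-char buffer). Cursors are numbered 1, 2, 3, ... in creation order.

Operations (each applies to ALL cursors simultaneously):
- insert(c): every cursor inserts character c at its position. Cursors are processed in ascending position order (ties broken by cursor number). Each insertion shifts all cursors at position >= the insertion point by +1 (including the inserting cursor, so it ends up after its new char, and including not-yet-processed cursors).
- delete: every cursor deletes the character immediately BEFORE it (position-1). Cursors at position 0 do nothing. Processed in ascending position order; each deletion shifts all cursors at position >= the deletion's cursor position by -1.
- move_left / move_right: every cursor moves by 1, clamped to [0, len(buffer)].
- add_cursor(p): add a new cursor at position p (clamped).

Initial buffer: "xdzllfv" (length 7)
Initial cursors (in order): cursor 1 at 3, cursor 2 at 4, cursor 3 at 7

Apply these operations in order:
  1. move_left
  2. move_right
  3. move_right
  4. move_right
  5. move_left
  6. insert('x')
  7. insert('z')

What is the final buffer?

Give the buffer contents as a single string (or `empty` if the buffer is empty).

After op 1 (move_left): buffer="xdzllfv" (len 7), cursors c1@2 c2@3 c3@6, authorship .......
After op 2 (move_right): buffer="xdzllfv" (len 7), cursors c1@3 c2@4 c3@7, authorship .......
After op 3 (move_right): buffer="xdzllfv" (len 7), cursors c1@4 c2@5 c3@7, authorship .......
After op 4 (move_right): buffer="xdzllfv" (len 7), cursors c1@5 c2@6 c3@7, authorship .......
After op 5 (move_left): buffer="xdzllfv" (len 7), cursors c1@4 c2@5 c3@6, authorship .......
After op 6 (insert('x')): buffer="xdzlxlxfxv" (len 10), cursors c1@5 c2@7 c3@9, authorship ....1.2.3.
After op 7 (insert('z')): buffer="xdzlxzlxzfxzv" (len 13), cursors c1@6 c2@9 c3@12, authorship ....11.22.33.

Answer: xdzlxzlxzfxzv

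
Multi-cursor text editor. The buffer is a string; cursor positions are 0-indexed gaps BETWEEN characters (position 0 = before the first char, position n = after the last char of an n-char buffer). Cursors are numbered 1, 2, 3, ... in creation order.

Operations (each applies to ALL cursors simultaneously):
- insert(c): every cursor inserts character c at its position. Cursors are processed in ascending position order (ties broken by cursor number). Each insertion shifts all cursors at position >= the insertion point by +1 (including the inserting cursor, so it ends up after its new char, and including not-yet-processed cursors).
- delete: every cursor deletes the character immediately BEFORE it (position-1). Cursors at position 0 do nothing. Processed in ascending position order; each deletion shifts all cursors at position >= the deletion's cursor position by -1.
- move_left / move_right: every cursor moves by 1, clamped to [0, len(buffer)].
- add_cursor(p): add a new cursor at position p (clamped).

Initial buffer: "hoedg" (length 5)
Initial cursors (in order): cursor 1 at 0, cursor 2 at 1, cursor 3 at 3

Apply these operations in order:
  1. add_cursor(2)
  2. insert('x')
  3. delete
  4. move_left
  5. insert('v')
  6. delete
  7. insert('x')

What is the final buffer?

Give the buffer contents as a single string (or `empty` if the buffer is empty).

Answer: xxhxoxedg

Derivation:
After op 1 (add_cursor(2)): buffer="hoedg" (len 5), cursors c1@0 c2@1 c4@2 c3@3, authorship .....
After op 2 (insert('x')): buffer="xhxoxexdg" (len 9), cursors c1@1 c2@3 c4@5 c3@7, authorship 1.2.4.3..
After op 3 (delete): buffer="hoedg" (len 5), cursors c1@0 c2@1 c4@2 c3@3, authorship .....
After op 4 (move_left): buffer="hoedg" (len 5), cursors c1@0 c2@0 c4@1 c3@2, authorship .....
After op 5 (insert('v')): buffer="vvhvovedg" (len 9), cursors c1@2 c2@2 c4@4 c3@6, authorship 12.4.3...
After op 6 (delete): buffer="hoedg" (len 5), cursors c1@0 c2@0 c4@1 c3@2, authorship .....
After op 7 (insert('x')): buffer="xxhxoxedg" (len 9), cursors c1@2 c2@2 c4@4 c3@6, authorship 12.4.3...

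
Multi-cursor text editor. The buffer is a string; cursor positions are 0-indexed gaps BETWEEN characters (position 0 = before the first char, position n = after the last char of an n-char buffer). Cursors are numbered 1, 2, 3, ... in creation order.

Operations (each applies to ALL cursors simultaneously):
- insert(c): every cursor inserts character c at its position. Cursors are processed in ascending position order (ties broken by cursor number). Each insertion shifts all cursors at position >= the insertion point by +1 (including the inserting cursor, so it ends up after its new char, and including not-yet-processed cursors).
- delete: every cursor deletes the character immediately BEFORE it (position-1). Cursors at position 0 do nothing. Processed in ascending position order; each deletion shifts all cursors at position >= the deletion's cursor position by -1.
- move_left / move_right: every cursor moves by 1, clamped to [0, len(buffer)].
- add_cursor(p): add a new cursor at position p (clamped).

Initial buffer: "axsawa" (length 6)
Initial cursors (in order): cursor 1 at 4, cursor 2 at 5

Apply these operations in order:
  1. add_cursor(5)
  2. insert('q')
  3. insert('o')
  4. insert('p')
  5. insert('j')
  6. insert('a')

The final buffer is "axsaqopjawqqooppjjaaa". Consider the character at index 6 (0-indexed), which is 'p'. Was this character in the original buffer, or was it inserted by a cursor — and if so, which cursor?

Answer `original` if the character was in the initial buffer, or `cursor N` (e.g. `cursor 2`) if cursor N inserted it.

Answer: cursor 1

Derivation:
After op 1 (add_cursor(5)): buffer="axsawa" (len 6), cursors c1@4 c2@5 c3@5, authorship ......
After op 2 (insert('q')): buffer="axsaqwqqa" (len 9), cursors c1@5 c2@8 c3@8, authorship ....1.23.
After op 3 (insert('o')): buffer="axsaqowqqooa" (len 12), cursors c1@6 c2@11 c3@11, authorship ....11.2323.
After op 4 (insert('p')): buffer="axsaqopwqqooppa" (len 15), cursors c1@7 c2@14 c3@14, authorship ....111.232323.
After op 5 (insert('j')): buffer="axsaqopjwqqooppjja" (len 18), cursors c1@8 c2@17 c3@17, authorship ....1111.23232323.
After op 6 (insert('a')): buffer="axsaqopjawqqooppjjaaa" (len 21), cursors c1@9 c2@20 c3@20, authorship ....11111.2323232323.
Authorship (.=original, N=cursor N): . . . . 1 1 1 1 1 . 2 3 2 3 2 3 2 3 2 3 .
Index 6: author = 1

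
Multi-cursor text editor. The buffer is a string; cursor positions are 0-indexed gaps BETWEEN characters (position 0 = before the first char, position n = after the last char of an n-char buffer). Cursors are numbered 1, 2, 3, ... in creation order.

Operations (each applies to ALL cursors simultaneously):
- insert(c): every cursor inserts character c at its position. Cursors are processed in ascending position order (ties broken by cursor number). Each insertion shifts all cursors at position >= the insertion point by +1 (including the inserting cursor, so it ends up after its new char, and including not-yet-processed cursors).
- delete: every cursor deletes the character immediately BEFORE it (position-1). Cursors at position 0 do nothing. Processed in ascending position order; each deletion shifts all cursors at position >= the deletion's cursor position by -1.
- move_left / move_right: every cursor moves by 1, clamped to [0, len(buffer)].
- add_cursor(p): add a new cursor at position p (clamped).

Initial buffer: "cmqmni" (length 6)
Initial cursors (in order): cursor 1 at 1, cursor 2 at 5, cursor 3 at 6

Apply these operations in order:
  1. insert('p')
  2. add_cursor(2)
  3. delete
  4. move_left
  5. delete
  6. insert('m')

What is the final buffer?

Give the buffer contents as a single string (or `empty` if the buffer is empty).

Answer: mmmqmmi

Derivation:
After op 1 (insert('p')): buffer="cpmqmnpip" (len 9), cursors c1@2 c2@7 c3@9, authorship .1....2.3
After op 2 (add_cursor(2)): buffer="cpmqmnpip" (len 9), cursors c1@2 c4@2 c2@7 c3@9, authorship .1....2.3
After op 3 (delete): buffer="mqmni" (len 5), cursors c1@0 c4@0 c2@4 c3@5, authorship .....
After op 4 (move_left): buffer="mqmni" (len 5), cursors c1@0 c4@0 c2@3 c3@4, authorship .....
After op 5 (delete): buffer="mqi" (len 3), cursors c1@0 c4@0 c2@2 c3@2, authorship ...
After op 6 (insert('m')): buffer="mmmqmmi" (len 7), cursors c1@2 c4@2 c2@6 c3@6, authorship 14..23.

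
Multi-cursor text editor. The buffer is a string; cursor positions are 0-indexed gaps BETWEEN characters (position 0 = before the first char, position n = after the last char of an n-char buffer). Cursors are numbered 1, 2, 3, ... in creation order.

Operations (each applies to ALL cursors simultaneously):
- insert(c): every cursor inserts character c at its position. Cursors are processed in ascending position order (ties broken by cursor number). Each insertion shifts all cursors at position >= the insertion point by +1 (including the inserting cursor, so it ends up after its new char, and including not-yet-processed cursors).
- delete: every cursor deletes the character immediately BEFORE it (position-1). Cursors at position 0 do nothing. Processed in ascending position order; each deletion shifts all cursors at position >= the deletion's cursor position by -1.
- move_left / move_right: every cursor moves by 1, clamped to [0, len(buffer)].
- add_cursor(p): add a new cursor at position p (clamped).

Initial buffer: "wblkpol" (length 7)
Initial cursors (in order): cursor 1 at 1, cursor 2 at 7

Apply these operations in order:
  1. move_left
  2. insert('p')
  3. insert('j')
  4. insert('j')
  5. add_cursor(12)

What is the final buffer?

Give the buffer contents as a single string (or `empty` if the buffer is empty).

Answer: pjjwblkpopjjl

Derivation:
After op 1 (move_left): buffer="wblkpol" (len 7), cursors c1@0 c2@6, authorship .......
After op 2 (insert('p')): buffer="pwblkpopl" (len 9), cursors c1@1 c2@8, authorship 1......2.
After op 3 (insert('j')): buffer="pjwblkpopjl" (len 11), cursors c1@2 c2@10, authorship 11......22.
After op 4 (insert('j')): buffer="pjjwblkpopjjl" (len 13), cursors c1@3 c2@12, authorship 111......222.
After op 5 (add_cursor(12)): buffer="pjjwblkpopjjl" (len 13), cursors c1@3 c2@12 c3@12, authorship 111......222.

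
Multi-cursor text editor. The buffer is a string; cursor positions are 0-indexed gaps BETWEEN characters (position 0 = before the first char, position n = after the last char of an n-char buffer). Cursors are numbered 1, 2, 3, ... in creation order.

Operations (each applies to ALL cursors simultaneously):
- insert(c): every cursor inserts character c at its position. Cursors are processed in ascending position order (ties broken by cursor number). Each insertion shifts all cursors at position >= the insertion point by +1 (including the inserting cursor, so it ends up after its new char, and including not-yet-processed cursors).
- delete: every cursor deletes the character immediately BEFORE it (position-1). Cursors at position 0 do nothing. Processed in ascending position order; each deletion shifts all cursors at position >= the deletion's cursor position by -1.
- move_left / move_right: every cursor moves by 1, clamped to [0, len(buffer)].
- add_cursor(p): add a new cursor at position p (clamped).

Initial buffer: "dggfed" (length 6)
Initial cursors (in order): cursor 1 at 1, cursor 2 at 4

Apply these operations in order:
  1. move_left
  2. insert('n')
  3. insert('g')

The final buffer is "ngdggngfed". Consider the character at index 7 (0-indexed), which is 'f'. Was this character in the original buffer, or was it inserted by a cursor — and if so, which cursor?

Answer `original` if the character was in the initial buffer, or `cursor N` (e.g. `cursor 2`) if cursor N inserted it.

After op 1 (move_left): buffer="dggfed" (len 6), cursors c1@0 c2@3, authorship ......
After op 2 (insert('n')): buffer="ndggnfed" (len 8), cursors c1@1 c2@5, authorship 1...2...
After op 3 (insert('g')): buffer="ngdggngfed" (len 10), cursors c1@2 c2@7, authorship 11...22...
Authorship (.=original, N=cursor N): 1 1 . . . 2 2 . . .
Index 7: author = original

Answer: original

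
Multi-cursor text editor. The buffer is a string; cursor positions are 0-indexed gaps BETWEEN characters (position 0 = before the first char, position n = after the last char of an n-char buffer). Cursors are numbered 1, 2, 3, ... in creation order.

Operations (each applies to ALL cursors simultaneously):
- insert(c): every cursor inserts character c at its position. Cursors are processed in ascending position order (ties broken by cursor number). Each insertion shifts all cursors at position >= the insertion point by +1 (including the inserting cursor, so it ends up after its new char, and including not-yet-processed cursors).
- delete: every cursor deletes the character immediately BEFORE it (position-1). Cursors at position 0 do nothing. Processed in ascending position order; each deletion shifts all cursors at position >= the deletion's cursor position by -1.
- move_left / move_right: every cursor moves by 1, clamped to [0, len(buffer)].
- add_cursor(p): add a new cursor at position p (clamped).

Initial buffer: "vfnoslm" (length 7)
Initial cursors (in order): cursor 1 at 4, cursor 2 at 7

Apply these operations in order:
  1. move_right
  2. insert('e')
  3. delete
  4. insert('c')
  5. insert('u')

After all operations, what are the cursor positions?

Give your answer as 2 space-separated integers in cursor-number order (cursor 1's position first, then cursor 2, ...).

After op 1 (move_right): buffer="vfnoslm" (len 7), cursors c1@5 c2@7, authorship .......
After op 2 (insert('e')): buffer="vfnoselme" (len 9), cursors c1@6 c2@9, authorship .....1..2
After op 3 (delete): buffer="vfnoslm" (len 7), cursors c1@5 c2@7, authorship .......
After op 4 (insert('c')): buffer="vfnosclmc" (len 9), cursors c1@6 c2@9, authorship .....1..2
After op 5 (insert('u')): buffer="vfnosculmcu" (len 11), cursors c1@7 c2@11, authorship .....11..22

Answer: 7 11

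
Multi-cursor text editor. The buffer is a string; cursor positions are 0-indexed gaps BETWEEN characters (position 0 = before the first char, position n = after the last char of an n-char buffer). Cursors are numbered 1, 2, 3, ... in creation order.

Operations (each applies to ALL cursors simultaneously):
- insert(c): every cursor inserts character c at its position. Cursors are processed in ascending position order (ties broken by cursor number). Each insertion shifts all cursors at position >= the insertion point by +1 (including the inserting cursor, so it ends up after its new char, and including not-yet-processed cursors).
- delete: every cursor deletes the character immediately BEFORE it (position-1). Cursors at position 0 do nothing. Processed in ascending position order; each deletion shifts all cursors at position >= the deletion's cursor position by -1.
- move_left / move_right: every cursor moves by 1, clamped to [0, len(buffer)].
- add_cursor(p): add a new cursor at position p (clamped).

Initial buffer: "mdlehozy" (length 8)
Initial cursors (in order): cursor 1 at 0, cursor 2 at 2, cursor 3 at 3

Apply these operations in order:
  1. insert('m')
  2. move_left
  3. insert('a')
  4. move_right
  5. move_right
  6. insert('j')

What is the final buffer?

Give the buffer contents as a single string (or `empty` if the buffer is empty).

After op 1 (insert('m')): buffer="mmdmlmehozy" (len 11), cursors c1@1 c2@4 c3@6, authorship 1..2.3.....
After op 2 (move_left): buffer="mmdmlmehozy" (len 11), cursors c1@0 c2@3 c3@5, authorship 1..2.3.....
After op 3 (insert('a')): buffer="ammdamlamehozy" (len 14), cursors c1@1 c2@5 c3@8, authorship 11..22.33.....
After op 4 (move_right): buffer="ammdamlamehozy" (len 14), cursors c1@2 c2@6 c3@9, authorship 11..22.33.....
After op 5 (move_right): buffer="ammdamlamehozy" (len 14), cursors c1@3 c2@7 c3@10, authorship 11..22.33.....
After op 6 (insert('j')): buffer="ammjdamljamejhozy" (len 17), cursors c1@4 c2@9 c3@13, authorship 11.1.22.233.3....

Answer: ammjdamljamejhozy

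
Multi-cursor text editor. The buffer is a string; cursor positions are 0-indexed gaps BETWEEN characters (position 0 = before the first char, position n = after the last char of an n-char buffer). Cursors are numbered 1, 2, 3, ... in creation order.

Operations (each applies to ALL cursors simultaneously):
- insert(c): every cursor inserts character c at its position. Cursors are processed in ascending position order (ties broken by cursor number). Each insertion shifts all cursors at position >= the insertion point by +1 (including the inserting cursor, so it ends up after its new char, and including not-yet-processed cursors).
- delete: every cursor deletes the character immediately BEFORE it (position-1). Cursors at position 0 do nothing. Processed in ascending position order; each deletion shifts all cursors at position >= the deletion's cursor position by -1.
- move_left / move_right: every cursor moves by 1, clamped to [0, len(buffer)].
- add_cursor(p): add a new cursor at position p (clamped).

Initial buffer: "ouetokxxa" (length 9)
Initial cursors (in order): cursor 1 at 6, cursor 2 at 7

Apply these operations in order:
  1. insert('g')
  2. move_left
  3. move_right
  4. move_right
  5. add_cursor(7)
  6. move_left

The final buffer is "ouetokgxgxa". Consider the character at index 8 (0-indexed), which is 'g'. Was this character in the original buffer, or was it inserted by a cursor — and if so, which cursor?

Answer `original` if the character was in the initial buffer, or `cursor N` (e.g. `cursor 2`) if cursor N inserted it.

After op 1 (insert('g')): buffer="ouetokgxgxa" (len 11), cursors c1@7 c2@9, authorship ......1.2..
After op 2 (move_left): buffer="ouetokgxgxa" (len 11), cursors c1@6 c2@8, authorship ......1.2..
After op 3 (move_right): buffer="ouetokgxgxa" (len 11), cursors c1@7 c2@9, authorship ......1.2..
After op 4 (move_right): buffer="ouetokgxgxa" (len 11), cursors c1@8 c2@10, authorship ......1.2..
After op 5 (add_cursor(7)): buffer="ouetokgxgxa" (len 11), cursors c3@7 c1@8 c2@10, authorship ......1.2..
After op 6 (move_left): buffer="ouetokgxgxa" (len 11), cursors c3@6 c1@7 c2@9, authorship ......1.2..
Authorship (.=original, N=cursor N): . . . . . . 1 . 2 . .
Index 8: author = 2

Answer: cursor 2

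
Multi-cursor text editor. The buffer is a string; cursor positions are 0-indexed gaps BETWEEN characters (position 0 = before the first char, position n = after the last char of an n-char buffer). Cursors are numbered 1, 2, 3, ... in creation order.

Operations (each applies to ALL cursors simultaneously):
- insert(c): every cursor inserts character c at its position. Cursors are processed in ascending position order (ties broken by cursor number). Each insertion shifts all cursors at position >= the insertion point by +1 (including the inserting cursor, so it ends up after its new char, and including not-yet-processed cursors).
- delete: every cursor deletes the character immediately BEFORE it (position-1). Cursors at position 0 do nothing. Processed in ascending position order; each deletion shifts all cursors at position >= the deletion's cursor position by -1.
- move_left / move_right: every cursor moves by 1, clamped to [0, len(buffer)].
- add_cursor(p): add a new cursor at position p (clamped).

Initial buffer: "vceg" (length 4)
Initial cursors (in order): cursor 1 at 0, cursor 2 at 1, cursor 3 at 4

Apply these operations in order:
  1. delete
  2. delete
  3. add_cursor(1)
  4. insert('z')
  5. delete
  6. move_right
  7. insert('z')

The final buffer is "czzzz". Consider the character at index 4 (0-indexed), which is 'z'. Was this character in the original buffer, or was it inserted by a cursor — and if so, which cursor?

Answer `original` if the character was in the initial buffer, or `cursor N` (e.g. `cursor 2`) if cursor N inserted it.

Answer: cursor 4

Derivation:
After op 1 (delete): buffer="ce" (len 2), cursors c1@0 c2@0 c3@2, authorship ..
After op 2 (delete): buffer="c" (len 1), cursors c1@0 c2@0 c3@1, authorship .
After op 3 (add_cursor(1)): buffer="c" (len 1), cursors c1@0 c2@0 c3@1 c4@1, authorship .
After op 4 (insert('z')): buffer="zzczz" (len 5), cursors c1@2 c2@2 c3@5 c4@5, authorship 12.34
After op 5 (delete): buffer="c" (len 1), cursors c1@0 c2@0 c3@1 c4@1, authorship .
After op 6 (move_right): buffer="c" (len 1), cursors c1@1 c2@1 c3@1 c4@1, authorship .
After op 7 (insert('z')): buffer="czzzz" (len 5), cursors c1@5 c2@5 c3@5 c4@5, authorship .1234
Authorship (.=original, N=cursor N): . 1 2 3 4
Index 4: author = 4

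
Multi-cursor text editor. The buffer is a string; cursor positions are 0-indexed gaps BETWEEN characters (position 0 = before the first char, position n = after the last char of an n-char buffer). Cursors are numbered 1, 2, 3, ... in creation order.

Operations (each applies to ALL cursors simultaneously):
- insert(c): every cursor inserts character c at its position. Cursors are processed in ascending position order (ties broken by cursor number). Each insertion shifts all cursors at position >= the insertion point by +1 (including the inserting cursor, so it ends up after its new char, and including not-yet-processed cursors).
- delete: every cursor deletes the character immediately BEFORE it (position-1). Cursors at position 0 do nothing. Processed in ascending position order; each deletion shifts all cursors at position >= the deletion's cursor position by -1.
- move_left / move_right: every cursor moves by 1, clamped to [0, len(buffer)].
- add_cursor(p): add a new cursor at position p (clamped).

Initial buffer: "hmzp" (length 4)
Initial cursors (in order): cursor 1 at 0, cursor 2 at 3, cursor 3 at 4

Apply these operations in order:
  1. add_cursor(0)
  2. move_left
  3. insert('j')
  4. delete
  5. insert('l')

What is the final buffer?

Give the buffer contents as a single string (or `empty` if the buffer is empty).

Answer: llhmlzlp

Derivation:
After op 1 (add_cursor(0)): buffer="hmzp" (len 4), cursors c1@0 c4@0 c2@3 c3@4, authorship ....
After op 2 (move_left): buffer="hmzp" (len 4), cursors c1@0 c4@0 c2@2 c3@3, authorship ....
After op 3 (insert('j')): buffer="jjhmjzjp" (len 8), cursors c1@2 c4@2 c2@5 c3@7, authorship 14..2.3.
After op 4 (delete): buffer="hmzp" (len 4), cursors c1@0 c4@0 c2@2 c3@3, authorship ....
After op 5 (insert('l')): buffer="llhmlzlp" (len 8), cursors c1@2 c4@2 c2@5 c3@7, authorship 14..2.3.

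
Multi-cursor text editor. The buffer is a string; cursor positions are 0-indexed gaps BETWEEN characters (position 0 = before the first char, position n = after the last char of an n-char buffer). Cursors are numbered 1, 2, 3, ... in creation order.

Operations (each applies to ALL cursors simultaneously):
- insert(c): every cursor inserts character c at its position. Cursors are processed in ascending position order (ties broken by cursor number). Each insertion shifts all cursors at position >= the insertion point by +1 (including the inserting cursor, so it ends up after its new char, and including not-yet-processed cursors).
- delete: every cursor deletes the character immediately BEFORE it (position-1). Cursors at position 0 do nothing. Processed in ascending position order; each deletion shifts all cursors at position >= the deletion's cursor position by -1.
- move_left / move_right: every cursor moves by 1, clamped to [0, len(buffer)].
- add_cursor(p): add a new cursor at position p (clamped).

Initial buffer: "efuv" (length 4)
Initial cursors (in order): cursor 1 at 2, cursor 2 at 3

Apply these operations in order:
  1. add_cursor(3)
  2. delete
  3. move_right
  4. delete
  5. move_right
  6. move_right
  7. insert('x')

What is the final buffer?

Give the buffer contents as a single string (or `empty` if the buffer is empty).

Answer: xxx

Derivation:
After op 1 (add_cursor(3)): buffer="efuv" (len 4), cursors c1@2 c2@3 c3@3, authorship ....
After op 2 (delete): buffer="v" (len 1), cursors c1@0 c2@0 c3@0, authorship .
After op 3 (move_right): buffer="v" (len 1), cursors c1@1 c2@1 c3@1, authorship .
After op 4 (delete): buffer="" (len 0), cursors c1@0 c2@0 c3@0, authorship 
After op 5 (move_right): buffer="" (len 0), cursors c1@0 c2@0 c3@0, authorship 
After op 6 (move_right): buffer="" (len 0), cursors c1@0 c2@0 c3@0, authorship 
After op 7 (insert('x')): buffer="xxx" (len 3), cursors c1@3 c2@3 c3@3, authorship 123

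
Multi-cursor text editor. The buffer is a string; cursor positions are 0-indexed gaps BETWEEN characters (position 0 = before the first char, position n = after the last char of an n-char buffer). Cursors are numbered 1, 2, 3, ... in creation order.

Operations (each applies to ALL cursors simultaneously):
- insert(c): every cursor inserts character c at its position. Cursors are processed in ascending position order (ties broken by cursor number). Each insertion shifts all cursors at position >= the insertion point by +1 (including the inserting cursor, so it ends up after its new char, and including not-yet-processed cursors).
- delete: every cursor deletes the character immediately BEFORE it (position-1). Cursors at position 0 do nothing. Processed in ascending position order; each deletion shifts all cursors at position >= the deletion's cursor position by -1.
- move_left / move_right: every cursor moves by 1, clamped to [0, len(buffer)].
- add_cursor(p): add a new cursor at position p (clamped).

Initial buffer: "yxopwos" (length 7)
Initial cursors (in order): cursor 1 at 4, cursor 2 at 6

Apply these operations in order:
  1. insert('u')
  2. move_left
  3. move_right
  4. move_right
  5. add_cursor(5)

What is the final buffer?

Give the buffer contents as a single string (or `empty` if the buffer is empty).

After op 1 (insert('u')): buffer="yxopuwous" (len 9), cursors c1@5 c2@8, authorship ....1..2.
After op 2 (move_left): buffer="yxopuwous" (len 9), cursors c1@4 c2@7, authorship ....1..2.
After op 3 (move_right): buffer="yxopuwous" (len 9), cursors c1@5 c2@8, authorship ....1..2.
After op 4 (move_right): buffer="yxopuwous" (len 9), cursors c1@6 c2@9, authorship ....1..2.
After op 5 (add_cursor(5)): buffer="yxopuwous" (len 9), cursors c3@5 c1@6 c2@9, authorship ....1..2.

Answer: yxopuwous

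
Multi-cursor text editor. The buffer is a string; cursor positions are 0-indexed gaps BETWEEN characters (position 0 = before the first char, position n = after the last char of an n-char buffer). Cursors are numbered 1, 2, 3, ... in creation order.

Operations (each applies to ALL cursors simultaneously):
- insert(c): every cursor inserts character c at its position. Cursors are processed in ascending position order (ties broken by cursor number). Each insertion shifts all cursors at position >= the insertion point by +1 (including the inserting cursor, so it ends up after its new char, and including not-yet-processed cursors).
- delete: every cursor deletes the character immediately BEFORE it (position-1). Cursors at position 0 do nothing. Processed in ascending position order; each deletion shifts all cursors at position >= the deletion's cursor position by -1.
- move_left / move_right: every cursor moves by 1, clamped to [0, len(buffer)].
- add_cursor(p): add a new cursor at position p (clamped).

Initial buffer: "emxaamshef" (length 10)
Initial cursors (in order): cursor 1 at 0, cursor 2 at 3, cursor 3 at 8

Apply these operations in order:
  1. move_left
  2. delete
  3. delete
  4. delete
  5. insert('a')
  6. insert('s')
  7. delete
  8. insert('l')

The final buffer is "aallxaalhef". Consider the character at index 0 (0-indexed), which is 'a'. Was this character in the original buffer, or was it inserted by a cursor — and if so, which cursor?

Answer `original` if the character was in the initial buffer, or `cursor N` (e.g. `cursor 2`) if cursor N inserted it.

Answer: cursor 1

Derivation:
After op 1 (move_left): buffer="emxaamshef" (len 10), cursors c1@0 c2@2 c3@7, authorship ..........
After op 2 (delete): buffer="exaamhef" (len 8), cursors c1@0 c2@1 c3@5, authorship ........
After op 3 (delete): buffer="xaahef" (len 6), cursors c1@0 c2@0 c3@3, authorship ......
After op 4 (delete): buffer="xahef" (len 5), cursors c1@0 c2@0 c3@2, authorship .....
After op 5 (insert('a')): buffer="aaxaahef" (len 8), cursors c1@2 c2@2 c3@5, authorship 12..3...
After op 6 (insert('s')): buffer="aassxaashef" (len 11), cursors c1@4 c2@4 c3@8, authorship 1212..33...
After op 7 (delete): buffer="aaxaahef" (len 8), cursors c1@2 c2@2 c3@5, authorship 12..3...
After op 8 (insert('l')): buffer="aallxaalhef" (len 11), cursors c1@4 c2@4 c3@8, authorship 1212..33...
Authorship (.=original, N=cursor N): 1 2 1 2 . . 3 3 . . .
Index 0: author = 1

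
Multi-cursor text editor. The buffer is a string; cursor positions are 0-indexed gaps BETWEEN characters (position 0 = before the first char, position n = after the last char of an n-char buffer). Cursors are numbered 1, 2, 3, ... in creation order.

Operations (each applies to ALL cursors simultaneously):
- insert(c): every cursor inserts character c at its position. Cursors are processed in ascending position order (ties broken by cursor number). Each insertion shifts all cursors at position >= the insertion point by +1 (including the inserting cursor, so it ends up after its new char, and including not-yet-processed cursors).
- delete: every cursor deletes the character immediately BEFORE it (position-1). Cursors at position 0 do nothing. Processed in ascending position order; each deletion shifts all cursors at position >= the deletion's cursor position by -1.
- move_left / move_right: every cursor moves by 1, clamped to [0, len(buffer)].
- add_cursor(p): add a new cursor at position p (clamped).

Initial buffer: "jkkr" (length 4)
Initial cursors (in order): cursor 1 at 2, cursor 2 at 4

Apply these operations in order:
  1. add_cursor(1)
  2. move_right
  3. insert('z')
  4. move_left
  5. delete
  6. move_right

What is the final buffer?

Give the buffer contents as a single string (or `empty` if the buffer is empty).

Answer: jzzz

Derivation:
After op 1 (add_cursor(1)): buffer="jkkr" (len 4), cursors c3@1 c1@2 c2@4, authorship ....
After op 2 (move_right): buffer="jkkr" (len 4), cursors c3@2 c1@3 c2@4, authorship ....
After op 3 (insert('z')): buffer="jkzkzrz" (len 7), cursors c3@3 c1@5 c2@7, authorship ..3.1.2
After op 4 (move_left): buffer="jkzkzrz" (len 7), cursors c3@2 c1@4 c2@6, authorship ..3.1.2
After op 5 (delete): buffer="jzzz" (len 4), cursors c3@1 c1@2 c2@3, authorship .312
After op 6 (move_right): buffer="jzzz" (len 4), cursors c3@2 c1@3 c2@4, authorship .312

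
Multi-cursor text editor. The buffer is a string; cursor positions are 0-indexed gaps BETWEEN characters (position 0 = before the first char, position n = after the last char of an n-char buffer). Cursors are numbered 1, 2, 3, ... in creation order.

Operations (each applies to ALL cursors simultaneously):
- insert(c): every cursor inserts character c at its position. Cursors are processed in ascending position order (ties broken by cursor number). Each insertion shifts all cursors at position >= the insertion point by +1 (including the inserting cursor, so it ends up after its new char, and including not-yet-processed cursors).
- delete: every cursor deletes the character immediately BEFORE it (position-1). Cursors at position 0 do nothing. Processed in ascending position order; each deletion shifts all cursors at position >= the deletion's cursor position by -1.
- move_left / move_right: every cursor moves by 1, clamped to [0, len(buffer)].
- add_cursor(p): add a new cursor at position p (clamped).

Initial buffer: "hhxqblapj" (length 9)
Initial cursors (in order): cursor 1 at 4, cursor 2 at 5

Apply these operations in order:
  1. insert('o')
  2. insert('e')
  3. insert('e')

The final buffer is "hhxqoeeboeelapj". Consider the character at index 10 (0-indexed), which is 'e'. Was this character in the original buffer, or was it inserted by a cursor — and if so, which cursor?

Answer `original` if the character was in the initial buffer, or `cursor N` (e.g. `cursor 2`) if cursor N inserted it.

After op 1 (insert('o')): buffer="hhxqobolapj" (len 11), cursors c1@5 c2@7, authorship ....1.2....
After op 2 (insert('e')): buffer="hhxqoeboelapj" (len 13), cursors c1@6 c2@9, authorship ....11.22....
After op 3 (insert('e')): buffer="hhxqoeeboeelapj" (len 15), cursors c1@7 c2@11, authorship ....111.222....
Authorship (.=original, N=cursor N): . . . . 1 1 1 . 2 2 2 . . . .
Index 10: author = 2

Answer: cursor 2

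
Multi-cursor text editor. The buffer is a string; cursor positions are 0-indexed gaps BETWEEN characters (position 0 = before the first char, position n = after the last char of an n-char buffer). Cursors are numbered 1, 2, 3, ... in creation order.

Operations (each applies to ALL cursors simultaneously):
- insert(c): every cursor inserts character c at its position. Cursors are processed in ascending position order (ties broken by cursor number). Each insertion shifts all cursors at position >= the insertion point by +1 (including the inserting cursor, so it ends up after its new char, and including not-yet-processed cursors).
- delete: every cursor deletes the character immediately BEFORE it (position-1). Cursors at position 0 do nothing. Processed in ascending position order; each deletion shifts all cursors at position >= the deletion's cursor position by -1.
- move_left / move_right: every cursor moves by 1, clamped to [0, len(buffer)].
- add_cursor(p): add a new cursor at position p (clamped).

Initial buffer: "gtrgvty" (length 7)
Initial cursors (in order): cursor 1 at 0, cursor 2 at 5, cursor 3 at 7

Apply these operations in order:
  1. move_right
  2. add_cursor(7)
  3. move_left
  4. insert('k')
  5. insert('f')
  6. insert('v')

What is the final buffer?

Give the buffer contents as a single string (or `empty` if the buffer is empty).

After op 1 (move_right): buffer="gtrgvty" (len 7), cursors c1@1 c2@6 c3@7, authorship .......
After op 2 (add_cursor(7)): buffer="gtrgvty" (len 7), cursors c1@1 c2@6 c3@7 c4@7, authorship .......
After op 3 (move_left): buffer="gtrgvty" (len 7), cursors c1@0 c2@5 c3@6 c4@6, authorship .......
After op 4 (insert('k')): buffer="kgtrgvktkky" (len 11), cursors c1@1 c2@7 c3@10 c4@10, authorship 1.....2.34.
After op 5 (insert('f')): buffer="kfgtrgvkftkkffy" (len 15), cursors c1@2 c2@9 c3@14 c4@14, authorship 11.....22.3434.
After op 6 (insert('v')): buffer="kfvgtrgvkfvtkkffvvy" (len 19), cursors c1@3 c2@11 c3@18 c4@18, authorship 111.....222.343434.

Answer: kfvgtrgvkfvtkkffvvy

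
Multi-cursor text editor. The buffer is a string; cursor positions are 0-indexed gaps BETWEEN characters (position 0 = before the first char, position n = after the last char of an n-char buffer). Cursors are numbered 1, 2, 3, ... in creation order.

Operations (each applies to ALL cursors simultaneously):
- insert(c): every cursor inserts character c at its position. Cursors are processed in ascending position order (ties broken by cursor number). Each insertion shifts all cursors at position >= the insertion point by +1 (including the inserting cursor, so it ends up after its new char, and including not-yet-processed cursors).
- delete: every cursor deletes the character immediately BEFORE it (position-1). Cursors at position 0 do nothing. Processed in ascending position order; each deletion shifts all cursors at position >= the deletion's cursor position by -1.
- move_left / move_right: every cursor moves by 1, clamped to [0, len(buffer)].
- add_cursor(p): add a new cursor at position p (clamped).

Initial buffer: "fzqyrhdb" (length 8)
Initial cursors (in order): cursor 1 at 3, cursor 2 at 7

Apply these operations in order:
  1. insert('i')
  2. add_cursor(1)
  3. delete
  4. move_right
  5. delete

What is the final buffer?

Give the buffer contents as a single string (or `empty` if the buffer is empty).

Answer: qrhd

Derivation:
After op 1 (insert('i')): buffer="fzqiyrhdib" (len 10), cursors c1@4 c2@9, authorship ...1....2.
After op 2 (add_cursor(1)): buffer="fzqiyrhdib" (len 10), cursors c3@1 c1@4 c2@9, authorship ...1....2.
After op 3 (delete): buffer="zqyrhdb" (len 7), cursors c3@0 c1@2 c2@6, authorship .......
After op 4 (move_right): buffer="zqyrhdb" (len 7), cursors c3@1 c1@3 c2@7, authorship .......
After op 5 (delete): buffer="qrhd" (len 4), cursors c3@0 c1@1 c2@4, authorship ....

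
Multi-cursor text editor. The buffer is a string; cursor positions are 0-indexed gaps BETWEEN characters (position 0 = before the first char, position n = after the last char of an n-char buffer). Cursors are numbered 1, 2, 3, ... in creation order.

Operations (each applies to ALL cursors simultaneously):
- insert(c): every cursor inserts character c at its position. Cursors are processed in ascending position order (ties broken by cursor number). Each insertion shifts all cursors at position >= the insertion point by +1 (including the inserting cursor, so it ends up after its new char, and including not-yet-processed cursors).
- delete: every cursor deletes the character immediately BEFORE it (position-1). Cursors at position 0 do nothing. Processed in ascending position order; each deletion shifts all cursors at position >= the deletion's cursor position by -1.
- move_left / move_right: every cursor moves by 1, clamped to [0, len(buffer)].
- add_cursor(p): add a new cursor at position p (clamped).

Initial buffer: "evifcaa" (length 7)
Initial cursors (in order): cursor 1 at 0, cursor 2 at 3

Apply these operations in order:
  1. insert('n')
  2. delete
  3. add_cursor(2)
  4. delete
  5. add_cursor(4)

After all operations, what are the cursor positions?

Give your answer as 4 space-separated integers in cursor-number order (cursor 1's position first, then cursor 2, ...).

Answer: 0 1 1 4

Derivation:
After op 1 (insert('n')): buffer="nevinfcaa" (len 9), cursors c1@1 c2@5, authorship 1...2....
After op 2 (delete): buffer="evifcaa" (len 7), cursors c1@0 c2@3, authorship .......
After op 3 (add_cursor(2)): buffer="evifcaa" (len 7), cursors c1@0 c3@2 c2@3, authorship .......
After op 4 (delete): buffer="efcaa" (len 5), cursors c1@0 c2@1 c3@1, authorship .....
After op 5 (add_cursor(4)): buffer="efcaa" (len 5), cursors c1@0 c2@1 c3@1 c4@4, authorship .....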